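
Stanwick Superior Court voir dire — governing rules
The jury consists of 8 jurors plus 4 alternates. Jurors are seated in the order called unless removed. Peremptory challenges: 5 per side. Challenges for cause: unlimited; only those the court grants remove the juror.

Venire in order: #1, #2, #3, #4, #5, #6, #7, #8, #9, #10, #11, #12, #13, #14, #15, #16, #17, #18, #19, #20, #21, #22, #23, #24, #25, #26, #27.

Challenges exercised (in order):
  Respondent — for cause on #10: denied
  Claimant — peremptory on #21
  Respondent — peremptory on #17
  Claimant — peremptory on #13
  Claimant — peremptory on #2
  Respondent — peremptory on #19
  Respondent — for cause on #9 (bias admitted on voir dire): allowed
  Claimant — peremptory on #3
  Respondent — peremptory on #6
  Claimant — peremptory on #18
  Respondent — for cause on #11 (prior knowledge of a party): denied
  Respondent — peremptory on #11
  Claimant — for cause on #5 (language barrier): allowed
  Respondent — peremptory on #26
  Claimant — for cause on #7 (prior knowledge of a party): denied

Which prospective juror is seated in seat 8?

Removed: #2, #3, #5, #6, #9, #11, #13, #17, #18, #19, #21, #26. (#7, #10 stay — for-cause denied.)
Filling seats in venire order through position 8: #1, #4, #7, #8, #10, #12, #14, #15.
So seat 8 is #15.

15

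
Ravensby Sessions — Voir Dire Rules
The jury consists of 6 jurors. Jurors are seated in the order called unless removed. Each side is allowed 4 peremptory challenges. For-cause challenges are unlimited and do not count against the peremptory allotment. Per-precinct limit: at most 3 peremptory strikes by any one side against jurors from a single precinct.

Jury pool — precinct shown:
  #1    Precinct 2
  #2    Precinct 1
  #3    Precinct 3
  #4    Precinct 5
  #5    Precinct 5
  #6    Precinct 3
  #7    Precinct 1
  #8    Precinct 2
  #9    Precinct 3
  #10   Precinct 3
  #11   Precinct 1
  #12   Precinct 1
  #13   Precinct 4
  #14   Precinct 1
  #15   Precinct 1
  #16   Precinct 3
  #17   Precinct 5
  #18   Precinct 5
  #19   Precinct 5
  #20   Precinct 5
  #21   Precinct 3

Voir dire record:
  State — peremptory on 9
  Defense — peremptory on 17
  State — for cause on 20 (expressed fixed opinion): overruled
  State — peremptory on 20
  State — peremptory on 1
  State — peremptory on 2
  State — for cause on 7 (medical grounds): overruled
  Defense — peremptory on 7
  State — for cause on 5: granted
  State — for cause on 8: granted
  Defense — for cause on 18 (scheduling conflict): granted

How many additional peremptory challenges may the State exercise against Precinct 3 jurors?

0

State peremptories so far: #9, #20, #1, #2 — 4 of 4 used, 0 left overall.
Against Precinct 3: #9 — 1 used; per-precinct cap 3 leaves 2.
Binding limit: min(0, 2) = 0.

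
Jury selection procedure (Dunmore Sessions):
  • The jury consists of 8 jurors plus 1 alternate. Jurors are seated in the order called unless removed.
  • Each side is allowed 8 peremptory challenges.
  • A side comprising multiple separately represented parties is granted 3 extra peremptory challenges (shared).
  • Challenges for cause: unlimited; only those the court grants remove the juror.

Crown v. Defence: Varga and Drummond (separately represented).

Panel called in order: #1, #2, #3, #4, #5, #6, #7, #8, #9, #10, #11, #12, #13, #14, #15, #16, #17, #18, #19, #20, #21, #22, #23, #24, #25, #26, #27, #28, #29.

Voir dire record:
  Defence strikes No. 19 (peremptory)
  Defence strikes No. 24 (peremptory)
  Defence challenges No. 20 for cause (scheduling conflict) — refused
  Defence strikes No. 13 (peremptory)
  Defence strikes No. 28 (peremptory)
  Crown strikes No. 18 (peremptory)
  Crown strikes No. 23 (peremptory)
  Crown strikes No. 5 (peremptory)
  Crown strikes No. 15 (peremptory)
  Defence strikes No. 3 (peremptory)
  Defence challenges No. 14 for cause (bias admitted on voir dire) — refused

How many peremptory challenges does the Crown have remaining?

Crown allotment: 8.
Crown peremptories used: #18, #23, #5, #15 — 4.
Remaining: 8 − 4 = 4.

4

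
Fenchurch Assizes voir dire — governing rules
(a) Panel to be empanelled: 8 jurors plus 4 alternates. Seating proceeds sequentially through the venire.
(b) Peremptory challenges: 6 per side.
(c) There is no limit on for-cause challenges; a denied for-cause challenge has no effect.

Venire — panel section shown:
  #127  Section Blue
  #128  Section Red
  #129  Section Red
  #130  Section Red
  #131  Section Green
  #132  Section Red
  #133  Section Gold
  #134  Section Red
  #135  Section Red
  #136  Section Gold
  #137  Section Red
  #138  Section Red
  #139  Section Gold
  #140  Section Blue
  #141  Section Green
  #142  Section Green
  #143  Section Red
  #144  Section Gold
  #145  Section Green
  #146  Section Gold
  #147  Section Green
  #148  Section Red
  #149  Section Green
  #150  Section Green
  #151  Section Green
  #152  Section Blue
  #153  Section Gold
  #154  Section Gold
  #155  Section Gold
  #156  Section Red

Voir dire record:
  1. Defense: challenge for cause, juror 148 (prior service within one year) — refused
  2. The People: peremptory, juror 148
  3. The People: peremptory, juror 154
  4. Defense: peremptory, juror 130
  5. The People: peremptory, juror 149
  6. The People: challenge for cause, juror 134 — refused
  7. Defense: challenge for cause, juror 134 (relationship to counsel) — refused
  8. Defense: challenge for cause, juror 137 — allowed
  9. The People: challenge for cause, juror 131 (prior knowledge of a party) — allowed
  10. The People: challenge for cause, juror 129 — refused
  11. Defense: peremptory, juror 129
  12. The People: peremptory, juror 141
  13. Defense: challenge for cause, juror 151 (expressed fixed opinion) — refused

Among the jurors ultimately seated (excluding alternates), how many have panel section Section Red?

5

Removed: #129, #130, #131, #137, #141, #148, #149, #154.
Seated jurors 1–8: #127, #128, #132, #133, #134, #135, #136, #138 (alternates #139, #140, #142, #143 not counted).
Of those, in Section Red: #128, #132, #134, #135, #138 → 5.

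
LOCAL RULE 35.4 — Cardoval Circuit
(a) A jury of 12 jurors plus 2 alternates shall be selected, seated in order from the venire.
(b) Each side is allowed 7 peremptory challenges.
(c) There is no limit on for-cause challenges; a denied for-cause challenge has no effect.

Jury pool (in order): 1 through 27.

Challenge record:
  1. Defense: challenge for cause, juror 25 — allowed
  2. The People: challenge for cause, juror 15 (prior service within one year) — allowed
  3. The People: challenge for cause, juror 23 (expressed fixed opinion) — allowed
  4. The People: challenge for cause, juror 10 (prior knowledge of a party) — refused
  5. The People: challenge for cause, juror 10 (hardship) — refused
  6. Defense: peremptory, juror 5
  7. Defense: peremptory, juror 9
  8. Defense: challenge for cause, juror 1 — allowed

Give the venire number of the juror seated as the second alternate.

18

Removed: #1, #5, #9, #15, #23, #25. (#10 stays — for-cause denied.)
Seating in order: seats 1–12 → #2, #3, #4, #6, #7, #8, #10, #11, #12, #13, #14, #16; alternates → #17, #18.
So alternate 2 is #18.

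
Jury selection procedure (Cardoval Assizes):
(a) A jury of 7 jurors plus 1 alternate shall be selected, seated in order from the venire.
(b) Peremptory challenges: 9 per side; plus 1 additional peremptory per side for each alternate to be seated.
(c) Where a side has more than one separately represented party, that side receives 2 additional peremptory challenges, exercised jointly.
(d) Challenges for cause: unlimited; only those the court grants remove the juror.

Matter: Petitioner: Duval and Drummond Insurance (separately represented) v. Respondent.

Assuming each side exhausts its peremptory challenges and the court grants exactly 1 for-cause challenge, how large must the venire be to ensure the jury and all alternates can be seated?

31

Seats to fill: 7 + 1 alternates = 8.
Peremptories — Petitioner: 9 + 1×1 + 2 = 12; Respondent: 9 + 1×1 = 10; total 22.
For-cause removals: 1.
Minimum venire: 8 + 22 + 1 = 31.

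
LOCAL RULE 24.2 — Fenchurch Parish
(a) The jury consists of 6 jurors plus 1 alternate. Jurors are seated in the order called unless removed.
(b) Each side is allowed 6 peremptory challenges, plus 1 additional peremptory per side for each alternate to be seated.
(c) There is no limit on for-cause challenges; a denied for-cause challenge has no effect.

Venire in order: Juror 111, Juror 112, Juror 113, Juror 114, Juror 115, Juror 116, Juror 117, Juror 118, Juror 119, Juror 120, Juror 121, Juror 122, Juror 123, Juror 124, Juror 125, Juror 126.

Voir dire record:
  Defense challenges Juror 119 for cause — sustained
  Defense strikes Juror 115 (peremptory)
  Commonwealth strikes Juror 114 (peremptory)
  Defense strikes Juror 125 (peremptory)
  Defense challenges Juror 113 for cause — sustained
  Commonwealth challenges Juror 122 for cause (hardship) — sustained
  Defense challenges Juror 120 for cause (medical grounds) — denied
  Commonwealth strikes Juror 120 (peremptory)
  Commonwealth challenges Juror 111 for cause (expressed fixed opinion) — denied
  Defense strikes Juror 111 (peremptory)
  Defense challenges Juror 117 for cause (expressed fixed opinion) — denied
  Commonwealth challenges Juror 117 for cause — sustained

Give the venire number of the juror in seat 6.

124

Removed: #111, #113, #114, #115, #117, #119, #120, #122, #125.
Filling seats in venire order through position 6: #112, #116, #118, #121, #123, #124.
So seat 6 is #124.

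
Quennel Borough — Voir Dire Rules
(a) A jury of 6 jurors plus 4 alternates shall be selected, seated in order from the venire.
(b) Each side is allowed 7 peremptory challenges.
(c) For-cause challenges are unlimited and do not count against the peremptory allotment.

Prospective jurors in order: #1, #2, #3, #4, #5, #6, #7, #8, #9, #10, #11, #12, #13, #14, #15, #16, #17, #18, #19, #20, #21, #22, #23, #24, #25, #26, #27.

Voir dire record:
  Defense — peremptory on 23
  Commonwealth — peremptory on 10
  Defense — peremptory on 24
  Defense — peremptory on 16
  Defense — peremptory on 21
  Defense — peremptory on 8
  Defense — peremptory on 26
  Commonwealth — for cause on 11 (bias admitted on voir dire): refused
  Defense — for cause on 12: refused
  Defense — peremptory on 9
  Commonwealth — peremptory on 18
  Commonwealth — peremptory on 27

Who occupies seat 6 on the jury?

6

Removed: #8, #9, #10, #16, #18, #21, #23, #24, #26, #27. (#11, #12 stay — for-cause denied.)
Seating in order: seats 1–6 → #1, #2, #3, #4, #5, #6; alternates → #7, #11, #12, #13.
So seat 6 is #6.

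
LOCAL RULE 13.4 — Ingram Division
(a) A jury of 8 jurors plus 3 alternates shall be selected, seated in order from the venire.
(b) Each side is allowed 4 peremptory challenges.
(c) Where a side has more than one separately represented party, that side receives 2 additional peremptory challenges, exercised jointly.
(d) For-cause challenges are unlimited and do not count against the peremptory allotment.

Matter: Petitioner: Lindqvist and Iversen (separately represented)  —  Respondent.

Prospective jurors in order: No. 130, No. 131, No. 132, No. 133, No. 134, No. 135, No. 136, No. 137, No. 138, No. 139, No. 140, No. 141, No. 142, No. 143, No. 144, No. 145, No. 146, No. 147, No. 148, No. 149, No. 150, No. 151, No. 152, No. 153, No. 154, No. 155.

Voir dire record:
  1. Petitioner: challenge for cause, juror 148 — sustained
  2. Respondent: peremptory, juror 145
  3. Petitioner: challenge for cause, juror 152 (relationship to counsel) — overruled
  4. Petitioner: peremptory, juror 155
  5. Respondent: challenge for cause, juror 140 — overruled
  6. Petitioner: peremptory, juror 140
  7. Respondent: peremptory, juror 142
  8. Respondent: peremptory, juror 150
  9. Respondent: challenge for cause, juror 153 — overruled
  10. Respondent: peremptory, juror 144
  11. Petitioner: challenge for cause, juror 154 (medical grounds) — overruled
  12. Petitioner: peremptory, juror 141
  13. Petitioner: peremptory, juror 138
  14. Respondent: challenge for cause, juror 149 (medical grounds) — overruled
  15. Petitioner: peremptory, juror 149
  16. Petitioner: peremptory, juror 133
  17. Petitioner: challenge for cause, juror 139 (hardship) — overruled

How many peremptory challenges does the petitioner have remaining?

0

Petitioner allotment: 4 base + 2 multi-party = 6.
Petitioner peremptories used: #155, #140, #141, #138, #149, #133 — 6 (for-cause on #148, #152, #154, #139 don't count).
Remaining: 6 − 6 = 0.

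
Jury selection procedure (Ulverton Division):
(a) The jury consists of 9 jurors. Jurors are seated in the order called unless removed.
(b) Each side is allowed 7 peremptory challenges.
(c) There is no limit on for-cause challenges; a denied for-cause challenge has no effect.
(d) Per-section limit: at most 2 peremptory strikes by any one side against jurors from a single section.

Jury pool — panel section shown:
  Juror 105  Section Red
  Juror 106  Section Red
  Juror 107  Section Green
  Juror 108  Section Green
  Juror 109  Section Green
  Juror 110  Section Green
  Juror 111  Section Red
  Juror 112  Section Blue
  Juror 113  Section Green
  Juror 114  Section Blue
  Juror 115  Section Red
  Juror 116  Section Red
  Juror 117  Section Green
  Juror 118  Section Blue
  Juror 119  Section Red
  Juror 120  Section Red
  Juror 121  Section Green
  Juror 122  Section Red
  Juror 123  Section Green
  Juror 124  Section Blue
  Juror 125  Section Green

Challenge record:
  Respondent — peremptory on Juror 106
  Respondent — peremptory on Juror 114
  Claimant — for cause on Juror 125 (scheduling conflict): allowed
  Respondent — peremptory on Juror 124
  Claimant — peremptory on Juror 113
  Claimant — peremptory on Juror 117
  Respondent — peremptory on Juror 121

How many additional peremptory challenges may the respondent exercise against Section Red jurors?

1

Respondent peremptories so far: #106, #114, #124, #121 — 4 of 7 used, 3 left overall.
Against Section Red: #106 — 1 used; per-section cap 2 leaves 1.
Binding limit: min(3, 1) = 1.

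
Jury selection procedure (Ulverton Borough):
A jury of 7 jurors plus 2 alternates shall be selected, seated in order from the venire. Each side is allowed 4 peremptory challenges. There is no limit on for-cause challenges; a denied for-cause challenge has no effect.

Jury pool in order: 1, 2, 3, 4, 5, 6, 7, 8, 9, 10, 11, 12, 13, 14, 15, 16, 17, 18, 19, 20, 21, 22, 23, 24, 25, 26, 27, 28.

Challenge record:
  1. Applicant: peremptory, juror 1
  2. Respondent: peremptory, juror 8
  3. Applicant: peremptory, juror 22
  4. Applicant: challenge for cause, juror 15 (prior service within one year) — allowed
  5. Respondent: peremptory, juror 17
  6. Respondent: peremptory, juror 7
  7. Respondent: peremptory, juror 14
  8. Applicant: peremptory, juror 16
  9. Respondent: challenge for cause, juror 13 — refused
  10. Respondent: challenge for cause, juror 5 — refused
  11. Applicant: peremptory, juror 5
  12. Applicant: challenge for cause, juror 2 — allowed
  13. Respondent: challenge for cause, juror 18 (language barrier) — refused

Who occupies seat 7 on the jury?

Removed: #1, #2, #5, #7, #8, #14, #15, #16, #17, #22. (#13, #18 stay — for-cause denied.)
Filling seats in venire order through position 7: #3, #4, #6, #9, #10, #11, #12.
So seat 7 is #12.

12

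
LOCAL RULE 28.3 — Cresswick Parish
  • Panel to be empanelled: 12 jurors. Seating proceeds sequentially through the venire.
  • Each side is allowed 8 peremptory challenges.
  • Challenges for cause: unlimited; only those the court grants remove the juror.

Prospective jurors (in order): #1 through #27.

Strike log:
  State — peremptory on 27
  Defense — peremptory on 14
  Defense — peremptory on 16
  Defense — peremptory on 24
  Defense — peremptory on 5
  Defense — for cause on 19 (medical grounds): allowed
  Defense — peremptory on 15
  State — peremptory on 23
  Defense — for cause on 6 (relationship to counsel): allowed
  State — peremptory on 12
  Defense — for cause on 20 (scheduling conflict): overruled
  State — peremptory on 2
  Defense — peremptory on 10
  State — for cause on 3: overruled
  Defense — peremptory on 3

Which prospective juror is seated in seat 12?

Removed: #2, #3, #5, #6, #10, #12, #14, #15, #16, #19, #23, #24, #27. (#20 stays — for-cause denied.)
Seating in order: seats 1–12 → #1, #4, #7, #8, #9, #11, #13, #17, #18, #20, #21, #22.
So seat 12 is #22.

22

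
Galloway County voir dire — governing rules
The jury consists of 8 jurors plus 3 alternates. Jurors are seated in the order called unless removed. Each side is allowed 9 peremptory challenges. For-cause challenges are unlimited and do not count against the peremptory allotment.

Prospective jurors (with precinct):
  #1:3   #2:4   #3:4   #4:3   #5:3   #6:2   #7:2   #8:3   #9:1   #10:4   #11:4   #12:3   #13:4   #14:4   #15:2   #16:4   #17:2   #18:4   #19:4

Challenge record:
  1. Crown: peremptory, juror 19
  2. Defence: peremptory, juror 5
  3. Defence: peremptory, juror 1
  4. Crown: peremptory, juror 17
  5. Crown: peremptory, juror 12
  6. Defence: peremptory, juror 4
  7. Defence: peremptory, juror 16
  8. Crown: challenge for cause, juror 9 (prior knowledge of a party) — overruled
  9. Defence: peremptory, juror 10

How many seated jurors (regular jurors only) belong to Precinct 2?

Removed: #1, #4, #5, #10, #12, #16, #17, #19.
Seated jurors 1–8: #2, #3, #6, #7, #8, #9, #11, #13 (alternates #14, #15, #18 not counted).
Of those, in Precinct 2: #6, #7 → 2.

2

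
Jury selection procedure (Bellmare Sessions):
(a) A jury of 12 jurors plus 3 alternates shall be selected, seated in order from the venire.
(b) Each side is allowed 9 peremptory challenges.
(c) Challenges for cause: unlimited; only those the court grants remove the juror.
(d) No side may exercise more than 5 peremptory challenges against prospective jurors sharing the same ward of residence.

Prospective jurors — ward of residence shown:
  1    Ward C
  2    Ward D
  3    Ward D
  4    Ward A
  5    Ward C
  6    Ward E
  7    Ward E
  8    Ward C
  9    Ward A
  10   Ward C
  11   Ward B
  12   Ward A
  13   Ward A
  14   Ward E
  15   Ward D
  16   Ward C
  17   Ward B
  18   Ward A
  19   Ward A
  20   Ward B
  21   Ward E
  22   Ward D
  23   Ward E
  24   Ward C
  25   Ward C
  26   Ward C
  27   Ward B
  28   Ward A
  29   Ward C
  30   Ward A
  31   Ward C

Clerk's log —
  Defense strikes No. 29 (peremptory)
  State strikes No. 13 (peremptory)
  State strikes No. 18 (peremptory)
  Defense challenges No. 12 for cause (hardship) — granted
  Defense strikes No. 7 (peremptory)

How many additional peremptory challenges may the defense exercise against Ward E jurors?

4

Defense peremptories so far: #29, #7 — 2 of 9 used, 7 left overall.
Against Ward E: #7 — 1 used; per-ward cap 5 leaves 4.
Binding limit: min(7, 4) = 4.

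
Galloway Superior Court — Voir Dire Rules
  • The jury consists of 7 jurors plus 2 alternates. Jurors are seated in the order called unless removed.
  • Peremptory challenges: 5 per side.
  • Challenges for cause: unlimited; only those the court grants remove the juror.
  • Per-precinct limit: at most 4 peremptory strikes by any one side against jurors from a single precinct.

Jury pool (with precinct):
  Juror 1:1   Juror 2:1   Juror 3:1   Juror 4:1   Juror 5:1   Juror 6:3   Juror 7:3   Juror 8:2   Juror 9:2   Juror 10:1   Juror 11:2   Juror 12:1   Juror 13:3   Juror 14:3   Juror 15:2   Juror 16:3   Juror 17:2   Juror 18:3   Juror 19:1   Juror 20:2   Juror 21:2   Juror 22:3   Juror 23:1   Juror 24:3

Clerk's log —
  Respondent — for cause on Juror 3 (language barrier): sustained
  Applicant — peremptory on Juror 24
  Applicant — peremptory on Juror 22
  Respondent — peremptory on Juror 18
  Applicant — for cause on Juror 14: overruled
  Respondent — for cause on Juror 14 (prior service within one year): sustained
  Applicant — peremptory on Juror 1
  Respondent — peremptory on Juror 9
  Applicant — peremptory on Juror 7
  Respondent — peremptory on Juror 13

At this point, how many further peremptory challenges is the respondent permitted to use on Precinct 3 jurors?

2

Respondent peremptories so far: #18, #9, #13 — 3 of 5 used, 2 left overall.
Against Precinct 3: #18, #13 — 2 used; per-precinct cap 4 leaves 2.
Binding limit: min(2, 2) = 2.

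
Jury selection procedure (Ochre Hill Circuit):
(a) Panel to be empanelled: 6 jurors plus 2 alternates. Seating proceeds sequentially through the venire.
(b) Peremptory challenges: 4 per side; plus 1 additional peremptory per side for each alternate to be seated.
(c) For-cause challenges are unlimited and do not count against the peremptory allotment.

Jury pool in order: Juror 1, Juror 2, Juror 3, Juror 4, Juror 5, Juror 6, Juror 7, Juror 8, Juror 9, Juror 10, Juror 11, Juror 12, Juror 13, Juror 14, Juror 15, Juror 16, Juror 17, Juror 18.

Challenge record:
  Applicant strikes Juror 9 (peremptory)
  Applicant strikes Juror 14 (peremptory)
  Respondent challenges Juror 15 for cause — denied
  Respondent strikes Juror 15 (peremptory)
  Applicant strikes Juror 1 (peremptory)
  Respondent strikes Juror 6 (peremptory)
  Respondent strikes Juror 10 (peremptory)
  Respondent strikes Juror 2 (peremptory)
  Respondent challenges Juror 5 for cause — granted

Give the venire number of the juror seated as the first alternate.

Removed: #1, #2, #5, #6, #9, #10, #14, #15.
Filling seats in venire order through position 7: #3, #4, #7, #8, #11, #12, #13.
So alternate 1 is #13.

13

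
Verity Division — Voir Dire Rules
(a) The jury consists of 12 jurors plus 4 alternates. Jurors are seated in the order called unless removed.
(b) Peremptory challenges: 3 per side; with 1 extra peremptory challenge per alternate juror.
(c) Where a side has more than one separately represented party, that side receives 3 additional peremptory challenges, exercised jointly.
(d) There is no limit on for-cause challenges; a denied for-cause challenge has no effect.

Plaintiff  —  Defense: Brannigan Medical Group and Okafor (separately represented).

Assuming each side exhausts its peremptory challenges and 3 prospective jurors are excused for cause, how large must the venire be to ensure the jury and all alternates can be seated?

Seats to fill: 12 + 4 alternates = 16.
Peremptories — Plaintiff: 3 + 1×4 = 7; Defense: 3 + 1×4 + 3 = 10; total 17.
For-cause removals: 3.
Minimum venire: 16 + 17 + 3 = 36.

36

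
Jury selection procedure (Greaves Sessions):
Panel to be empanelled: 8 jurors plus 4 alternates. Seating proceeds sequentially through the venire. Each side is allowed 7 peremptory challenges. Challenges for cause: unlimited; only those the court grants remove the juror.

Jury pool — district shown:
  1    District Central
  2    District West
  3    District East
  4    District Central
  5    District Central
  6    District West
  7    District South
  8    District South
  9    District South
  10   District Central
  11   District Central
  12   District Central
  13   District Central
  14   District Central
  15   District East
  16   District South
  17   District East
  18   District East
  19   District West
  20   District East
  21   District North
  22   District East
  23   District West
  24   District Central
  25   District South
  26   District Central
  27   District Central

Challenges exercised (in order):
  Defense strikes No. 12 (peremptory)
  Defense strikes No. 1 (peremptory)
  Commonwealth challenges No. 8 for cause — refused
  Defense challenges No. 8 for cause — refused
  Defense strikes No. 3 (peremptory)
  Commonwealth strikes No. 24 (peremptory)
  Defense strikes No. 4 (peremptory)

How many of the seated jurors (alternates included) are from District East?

1

Removed: #1, #3, #4, #12, #24.
Seated (12 incl. alternates): #2, #5, #6, #7, #8, #9, #10, #11, #13, #14, #15, #16.
Of those, in District East: #15 → 1.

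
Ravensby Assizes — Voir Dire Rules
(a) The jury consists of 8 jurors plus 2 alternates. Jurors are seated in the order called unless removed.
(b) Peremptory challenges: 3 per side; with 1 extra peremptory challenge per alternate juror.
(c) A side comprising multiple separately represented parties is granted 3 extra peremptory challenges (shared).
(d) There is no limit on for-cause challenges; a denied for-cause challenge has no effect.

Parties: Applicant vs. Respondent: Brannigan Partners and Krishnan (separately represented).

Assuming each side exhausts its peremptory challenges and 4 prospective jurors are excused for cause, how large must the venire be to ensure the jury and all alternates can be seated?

27

Seats to fill: 8 + 2 alternates = 10.
Peremptories — Applicant: 3 + 1×2 = 5; Respondent: 3 + 1×2 + 3 = 8; total 13.
For-cause removals: 4.
Minimum venire: 10 + 13 + 4 = 27.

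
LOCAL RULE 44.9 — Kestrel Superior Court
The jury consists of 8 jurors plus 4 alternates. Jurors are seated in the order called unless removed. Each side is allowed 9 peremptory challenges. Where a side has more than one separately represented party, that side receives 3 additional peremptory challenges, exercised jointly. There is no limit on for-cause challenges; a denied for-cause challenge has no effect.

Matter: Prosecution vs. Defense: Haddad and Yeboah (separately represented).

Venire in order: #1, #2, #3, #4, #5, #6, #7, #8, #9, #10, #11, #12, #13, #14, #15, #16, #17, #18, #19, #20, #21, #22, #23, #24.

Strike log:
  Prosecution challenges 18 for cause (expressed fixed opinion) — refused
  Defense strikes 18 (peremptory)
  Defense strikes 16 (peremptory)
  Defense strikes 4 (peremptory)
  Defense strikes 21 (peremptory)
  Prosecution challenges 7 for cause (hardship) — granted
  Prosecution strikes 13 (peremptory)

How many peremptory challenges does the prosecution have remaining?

Prosecution allotment: 9.
Prosecution peremptories used: #13 — 1 (for-cause on #18, #7 don't count).
Remaining: 9 − 1 = 8.

8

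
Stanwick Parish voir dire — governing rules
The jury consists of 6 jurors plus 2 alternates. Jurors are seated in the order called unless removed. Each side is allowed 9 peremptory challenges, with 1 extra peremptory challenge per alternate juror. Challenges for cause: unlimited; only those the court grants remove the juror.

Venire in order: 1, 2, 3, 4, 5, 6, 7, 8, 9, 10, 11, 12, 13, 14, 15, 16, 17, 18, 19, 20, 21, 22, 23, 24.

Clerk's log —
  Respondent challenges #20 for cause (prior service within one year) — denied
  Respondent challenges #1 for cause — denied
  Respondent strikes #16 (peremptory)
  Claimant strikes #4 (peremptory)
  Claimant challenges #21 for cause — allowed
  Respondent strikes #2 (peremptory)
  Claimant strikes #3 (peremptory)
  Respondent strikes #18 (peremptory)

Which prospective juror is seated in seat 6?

9

Removed: #2, #3, #4, #16, #18, #21. (#1, #20 stay — for-cause denied.)
Filling seats in venire order through position 6: #1, #5, #6, #7, #8, #9.
So seat 6 is #9.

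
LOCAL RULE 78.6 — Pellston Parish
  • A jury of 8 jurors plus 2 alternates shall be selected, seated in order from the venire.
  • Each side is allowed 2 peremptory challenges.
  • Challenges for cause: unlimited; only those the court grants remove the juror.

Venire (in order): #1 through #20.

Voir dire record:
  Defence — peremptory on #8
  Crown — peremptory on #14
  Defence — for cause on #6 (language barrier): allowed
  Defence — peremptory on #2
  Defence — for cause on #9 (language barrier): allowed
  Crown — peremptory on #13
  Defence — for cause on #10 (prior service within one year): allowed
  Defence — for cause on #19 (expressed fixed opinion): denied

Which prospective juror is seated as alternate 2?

17

Removed: #2, #6, #8, #9, #10, #13, #14. (#19 stays — for-cause denied.)
Seating in order: seats 1–8 → #1, #3, #4, #5, #7, #11, #12, #15; alternates → #16, #17.
So alternate 2 is #17.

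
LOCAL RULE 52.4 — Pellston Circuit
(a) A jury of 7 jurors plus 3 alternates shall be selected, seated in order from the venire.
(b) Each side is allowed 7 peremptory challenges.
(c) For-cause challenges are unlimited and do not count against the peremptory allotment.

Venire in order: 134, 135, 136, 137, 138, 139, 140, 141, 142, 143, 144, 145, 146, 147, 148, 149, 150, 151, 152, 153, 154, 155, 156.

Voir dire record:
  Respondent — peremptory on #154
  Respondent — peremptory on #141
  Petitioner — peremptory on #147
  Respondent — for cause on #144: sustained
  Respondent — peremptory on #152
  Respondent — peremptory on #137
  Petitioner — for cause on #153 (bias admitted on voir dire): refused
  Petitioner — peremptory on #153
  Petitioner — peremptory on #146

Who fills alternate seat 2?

145

Removed: #137, #141, #144, #146, #147, #152, #153, #154.
Seating in order: seats 1–7 → #134, #135, #136, #138, #139, #140, #142; alternates → #143, #145, #148.
So alternate 2 is #145.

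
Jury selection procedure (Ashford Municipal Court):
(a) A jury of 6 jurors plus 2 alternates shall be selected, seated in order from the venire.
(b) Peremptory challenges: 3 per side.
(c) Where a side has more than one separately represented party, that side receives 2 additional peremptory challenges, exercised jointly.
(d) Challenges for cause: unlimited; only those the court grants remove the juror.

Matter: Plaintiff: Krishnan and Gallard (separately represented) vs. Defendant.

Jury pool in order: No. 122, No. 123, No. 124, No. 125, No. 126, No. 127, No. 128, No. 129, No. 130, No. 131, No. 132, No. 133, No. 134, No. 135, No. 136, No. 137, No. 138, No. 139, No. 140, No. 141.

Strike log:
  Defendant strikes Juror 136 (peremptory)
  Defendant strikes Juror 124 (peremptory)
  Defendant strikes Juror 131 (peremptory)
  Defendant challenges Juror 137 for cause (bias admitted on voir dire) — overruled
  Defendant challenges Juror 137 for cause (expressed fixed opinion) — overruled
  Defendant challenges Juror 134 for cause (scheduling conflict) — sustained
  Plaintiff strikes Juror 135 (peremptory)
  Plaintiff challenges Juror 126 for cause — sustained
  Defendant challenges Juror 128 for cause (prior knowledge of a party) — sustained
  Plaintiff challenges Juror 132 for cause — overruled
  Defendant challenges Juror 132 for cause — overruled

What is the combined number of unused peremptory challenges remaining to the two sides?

4

Plaintiff allotment: 3 base + 2 multi-party = 5. Defendant allotment: 3.
Plaintiff peremptories used: #135 — 1 (for-cause on #126, #132 don't count).
Defendant peremptories used: #136, #124, #131 — 3 (for-cause on #137, #137, #134, #128, #132 don't count).
Remaining: (5 − 1) + (3 − 3) = 4.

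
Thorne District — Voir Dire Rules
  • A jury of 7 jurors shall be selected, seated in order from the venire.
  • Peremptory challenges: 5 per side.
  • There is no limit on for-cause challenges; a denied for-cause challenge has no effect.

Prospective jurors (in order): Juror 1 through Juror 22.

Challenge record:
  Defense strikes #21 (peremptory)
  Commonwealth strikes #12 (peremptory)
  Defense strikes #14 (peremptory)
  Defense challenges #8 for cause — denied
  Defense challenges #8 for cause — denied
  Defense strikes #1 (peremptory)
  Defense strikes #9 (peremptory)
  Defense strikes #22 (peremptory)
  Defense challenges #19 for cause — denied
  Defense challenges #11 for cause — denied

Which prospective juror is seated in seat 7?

Removed: #1, #9, #12, #14, #21, #22. (#8, #11, #19 stay — for-cause denied.)
Seating in order: seats 1–7 → #2, #3, #4, #5, #6, #7, #8.
So seat 7 is #8.

8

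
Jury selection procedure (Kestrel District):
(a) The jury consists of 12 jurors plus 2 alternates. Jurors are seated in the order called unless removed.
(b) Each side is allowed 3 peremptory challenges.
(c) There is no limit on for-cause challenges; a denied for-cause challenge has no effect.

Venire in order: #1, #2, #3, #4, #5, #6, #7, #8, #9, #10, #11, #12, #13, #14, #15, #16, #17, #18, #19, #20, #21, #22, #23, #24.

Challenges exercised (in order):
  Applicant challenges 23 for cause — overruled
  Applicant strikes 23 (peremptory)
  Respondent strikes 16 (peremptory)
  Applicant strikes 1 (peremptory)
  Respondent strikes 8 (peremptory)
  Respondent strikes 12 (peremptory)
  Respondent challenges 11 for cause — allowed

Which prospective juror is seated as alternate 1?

18

Removed: #1, #8, #11, #12, #16, #23.
Seating in order: seats 1–12 → #2, #3, #4, #5, #6, #7, #9, #10, #13, #14, #15, #17; alternates → #18, #19.
So alternate 1 is #18.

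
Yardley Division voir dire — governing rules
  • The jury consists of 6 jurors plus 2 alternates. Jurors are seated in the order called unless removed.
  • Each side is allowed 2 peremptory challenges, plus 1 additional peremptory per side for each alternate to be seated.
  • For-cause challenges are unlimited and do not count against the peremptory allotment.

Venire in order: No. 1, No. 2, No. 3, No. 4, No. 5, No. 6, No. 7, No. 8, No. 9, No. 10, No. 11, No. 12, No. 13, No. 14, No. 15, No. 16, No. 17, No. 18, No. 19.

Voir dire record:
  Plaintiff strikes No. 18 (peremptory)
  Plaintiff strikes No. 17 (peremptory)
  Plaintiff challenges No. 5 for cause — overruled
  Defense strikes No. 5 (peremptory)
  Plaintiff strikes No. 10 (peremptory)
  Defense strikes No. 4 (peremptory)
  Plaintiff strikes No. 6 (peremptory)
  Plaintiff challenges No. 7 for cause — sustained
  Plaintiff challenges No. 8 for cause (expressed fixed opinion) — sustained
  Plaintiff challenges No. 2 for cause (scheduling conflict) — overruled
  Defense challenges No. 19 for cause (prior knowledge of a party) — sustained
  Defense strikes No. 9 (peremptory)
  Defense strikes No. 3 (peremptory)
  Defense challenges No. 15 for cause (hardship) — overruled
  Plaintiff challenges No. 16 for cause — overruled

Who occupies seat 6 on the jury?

Removed: #3, #4, #5, #6, #7, #8, #9, #10, #17, #18, #19. (#2, #15, #16 stay — for-cause denied.)
Seating in order: seats 1–6 → #1, #2, #11, #12, #13, #14; alternates → #15, #16.
So seat 6 is #14.

14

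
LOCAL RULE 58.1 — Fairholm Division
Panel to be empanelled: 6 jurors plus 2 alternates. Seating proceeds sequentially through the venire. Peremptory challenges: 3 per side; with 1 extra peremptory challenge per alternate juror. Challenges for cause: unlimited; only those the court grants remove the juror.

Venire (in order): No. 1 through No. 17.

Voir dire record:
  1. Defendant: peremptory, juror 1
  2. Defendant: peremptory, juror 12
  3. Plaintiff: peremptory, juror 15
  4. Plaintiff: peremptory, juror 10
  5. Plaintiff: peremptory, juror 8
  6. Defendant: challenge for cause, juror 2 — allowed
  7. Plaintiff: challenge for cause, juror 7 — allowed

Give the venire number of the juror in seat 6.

Removed: #1, #2, #7, #8, #10, #12, #15.
Seating in order: seats 1–6 → #3, #4, #5, #6, #9, #11; alternates → #13, #14.
So seat 6 is #11.

11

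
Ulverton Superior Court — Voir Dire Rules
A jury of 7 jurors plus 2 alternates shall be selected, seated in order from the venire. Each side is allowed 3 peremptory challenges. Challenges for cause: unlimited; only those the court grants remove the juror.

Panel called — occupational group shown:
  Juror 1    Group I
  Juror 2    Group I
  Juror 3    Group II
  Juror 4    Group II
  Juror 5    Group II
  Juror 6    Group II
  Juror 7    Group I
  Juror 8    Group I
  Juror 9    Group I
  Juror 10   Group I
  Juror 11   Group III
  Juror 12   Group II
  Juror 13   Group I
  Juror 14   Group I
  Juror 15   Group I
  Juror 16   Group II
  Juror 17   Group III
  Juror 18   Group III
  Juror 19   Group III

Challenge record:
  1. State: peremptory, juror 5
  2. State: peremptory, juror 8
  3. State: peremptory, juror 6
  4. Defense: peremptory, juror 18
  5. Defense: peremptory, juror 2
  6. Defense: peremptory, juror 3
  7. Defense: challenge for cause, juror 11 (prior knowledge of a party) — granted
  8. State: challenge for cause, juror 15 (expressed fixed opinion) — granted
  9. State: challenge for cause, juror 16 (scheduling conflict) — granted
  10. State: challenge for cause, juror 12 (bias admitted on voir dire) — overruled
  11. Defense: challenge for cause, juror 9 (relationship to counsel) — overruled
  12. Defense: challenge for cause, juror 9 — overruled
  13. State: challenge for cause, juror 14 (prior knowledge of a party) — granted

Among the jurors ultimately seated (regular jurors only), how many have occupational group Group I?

5

Removed: #2, #3, #5, #6, #8, #11, #14, #15, #16, #18.
Seated jurors 1–7: #1, #4, #7, #9, #10, #12, #13 (alternates #17, #19 not counted).
Of those, in Group I: #1, #7, #9, #10, #13 → 5.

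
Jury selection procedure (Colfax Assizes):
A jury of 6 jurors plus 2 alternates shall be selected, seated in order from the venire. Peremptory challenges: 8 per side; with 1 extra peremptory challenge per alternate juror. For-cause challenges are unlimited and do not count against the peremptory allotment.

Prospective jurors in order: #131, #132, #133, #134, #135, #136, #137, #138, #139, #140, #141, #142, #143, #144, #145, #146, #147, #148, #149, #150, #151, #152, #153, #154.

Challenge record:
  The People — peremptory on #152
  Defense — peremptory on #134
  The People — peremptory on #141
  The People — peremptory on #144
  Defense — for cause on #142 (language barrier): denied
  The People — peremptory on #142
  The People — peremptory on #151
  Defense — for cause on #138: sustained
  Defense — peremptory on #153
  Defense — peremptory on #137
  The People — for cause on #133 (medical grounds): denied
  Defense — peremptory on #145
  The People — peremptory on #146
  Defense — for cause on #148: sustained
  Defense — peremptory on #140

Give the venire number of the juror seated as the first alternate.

143

Removed: #134, #137, #138, #140, #141, #142, #144, #145, #146, #148, #151, #152, #153. (#133 stays — for-cause denied.)
Seating in order: seats 1–6 → #131, #132, #133, #135, #136, #139; alternates → #143, #147.
So alternate 1 is #143.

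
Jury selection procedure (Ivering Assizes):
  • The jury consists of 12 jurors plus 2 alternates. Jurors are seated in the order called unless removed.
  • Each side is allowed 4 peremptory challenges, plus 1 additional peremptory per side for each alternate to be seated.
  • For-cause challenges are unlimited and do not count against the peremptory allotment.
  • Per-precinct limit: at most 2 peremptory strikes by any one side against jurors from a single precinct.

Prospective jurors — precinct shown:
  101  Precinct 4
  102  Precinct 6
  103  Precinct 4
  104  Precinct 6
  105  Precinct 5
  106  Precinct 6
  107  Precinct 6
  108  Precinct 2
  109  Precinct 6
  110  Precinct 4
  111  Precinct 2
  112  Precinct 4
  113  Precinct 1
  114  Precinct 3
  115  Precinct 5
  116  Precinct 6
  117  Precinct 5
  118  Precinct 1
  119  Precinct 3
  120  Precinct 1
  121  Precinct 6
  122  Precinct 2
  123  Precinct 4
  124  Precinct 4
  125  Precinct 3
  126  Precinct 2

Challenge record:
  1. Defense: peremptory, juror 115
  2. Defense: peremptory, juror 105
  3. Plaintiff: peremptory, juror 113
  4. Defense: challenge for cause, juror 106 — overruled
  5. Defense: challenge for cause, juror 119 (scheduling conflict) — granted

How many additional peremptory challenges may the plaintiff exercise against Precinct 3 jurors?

2

Plaintiff peremptories so far: #113 — 1 of 6 used, 5 left overall.
Against Precinct 3: none yet — per-precinct cap 2 leaves 2.
Binding limit: min(5, 2) = 2.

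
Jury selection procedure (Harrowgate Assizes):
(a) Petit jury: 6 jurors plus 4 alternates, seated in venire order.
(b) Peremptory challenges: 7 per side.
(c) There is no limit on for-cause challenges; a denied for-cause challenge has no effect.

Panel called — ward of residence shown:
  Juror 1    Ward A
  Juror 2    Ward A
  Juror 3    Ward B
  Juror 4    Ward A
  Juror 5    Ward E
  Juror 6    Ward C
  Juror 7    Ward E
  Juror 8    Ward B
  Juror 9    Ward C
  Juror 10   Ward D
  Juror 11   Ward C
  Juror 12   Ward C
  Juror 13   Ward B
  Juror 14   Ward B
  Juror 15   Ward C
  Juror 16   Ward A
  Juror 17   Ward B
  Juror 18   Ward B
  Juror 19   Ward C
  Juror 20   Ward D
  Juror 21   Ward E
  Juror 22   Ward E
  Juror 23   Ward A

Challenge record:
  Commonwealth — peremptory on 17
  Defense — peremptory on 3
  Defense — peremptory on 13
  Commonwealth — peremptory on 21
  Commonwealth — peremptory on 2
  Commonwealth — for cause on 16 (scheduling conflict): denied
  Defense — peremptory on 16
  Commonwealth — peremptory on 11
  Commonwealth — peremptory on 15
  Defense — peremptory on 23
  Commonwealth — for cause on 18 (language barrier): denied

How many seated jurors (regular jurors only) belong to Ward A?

Removed: #2, #3, #11, #13, #15, #16, #17, #21, #23.
Seated jurors 1–6: #1, #4, #5, #6, #7, #8 (alternates #9, #10, #12, #14 not counted).
Of those, in Ward A: #1, #4 → 2.

2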